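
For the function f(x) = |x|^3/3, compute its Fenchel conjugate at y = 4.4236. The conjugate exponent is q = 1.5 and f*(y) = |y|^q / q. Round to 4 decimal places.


The conjugate exponent q satisfies 1/p + 1/q = 1.
p = 3, so q = 3/(3 - 1) = 1.5
|y|^q = 4.4236^1.5 = 9.3039
f*(4.4236) = 9.3039 / 1.5 = 6.2026


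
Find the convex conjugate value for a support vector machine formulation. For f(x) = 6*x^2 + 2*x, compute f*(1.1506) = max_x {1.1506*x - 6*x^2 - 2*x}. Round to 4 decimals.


f*(y) = sup_x {y*x - a*x^2 - b*x} = sup_x {(y-b)*x - a*x^2}
FOC: (y - b) - 2a*x = 0 => x* = (y - b)/(2a)
x* = (1.1506 - 2)/(2*6) = -0.0708
f*(1.1506) = (y-b)^2/(4a) = (1.1506 - 2)^2/(4*6)
= 0.7215/24 = 0.0301


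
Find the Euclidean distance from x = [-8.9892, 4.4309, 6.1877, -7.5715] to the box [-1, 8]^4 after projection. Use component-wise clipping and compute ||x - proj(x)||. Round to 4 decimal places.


Project each component onto [-1, 8].
clip(-8.9892) = -1.0, clip(4.4309) = 4.4309, clip(6.1877) = 6.1877, clip(-7.5715) = -1.0
Projection = [-1.0, 4.4309, 6.1877, -1.0]
Squared diffs: [63.8273, 0.0, 0.0, 43.1846]
Distance = sqrt(107.0119) = 10.3447


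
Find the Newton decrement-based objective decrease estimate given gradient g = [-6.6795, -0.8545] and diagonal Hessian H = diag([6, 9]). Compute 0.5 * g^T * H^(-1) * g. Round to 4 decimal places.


Step 1: H is diagonal, so H^(-1) * g = [-1.1133, -0.0949].
Step 2: g^T H^(-1) g = sum_i g_i^2 / H_ii
  = (-6.6795)^2/6 + (-0.8545)^2/9
  = 7.436 + 0.0811 = 7.5171
Step 3: Objective decrease = 0.5 * g^T H^(-1) g = 3.7585


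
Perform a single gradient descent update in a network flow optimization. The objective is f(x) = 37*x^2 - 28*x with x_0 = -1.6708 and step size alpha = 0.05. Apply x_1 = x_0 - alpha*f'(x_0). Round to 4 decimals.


We compute the gradient at x_0 and apply the update.
f'(x) = 74*x - 28
f'(-1.6708) = 74*-1.6708 - 28 = -151.6392
x_1 = -1.6708 - 0.05*-151.6392 = 5.9112


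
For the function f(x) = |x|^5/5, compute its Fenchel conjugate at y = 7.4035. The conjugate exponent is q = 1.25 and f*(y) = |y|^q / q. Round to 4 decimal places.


The conjugate exponent q satisfies 1/p + 1/q = 1.
p = 5, so q = 5/(5 - 1) = 1.25
|y|^q = 7.4035^1.25 = 12.2123
f*(7.4035) = 12.2123 / 1.25 = 9.7698


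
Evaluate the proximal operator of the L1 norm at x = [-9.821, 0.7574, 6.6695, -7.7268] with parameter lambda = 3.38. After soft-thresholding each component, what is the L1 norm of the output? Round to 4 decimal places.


Soft-thresholding with lambda = 3.38:
prox(-9.821) = sign(-9.821)*max(|-9.821| - 3.38, 0) = -6.441
prox(0.7574) = sign(0.7574)*max(|0.7574| - 3.38, 0) = 0.0
prox(6.6695) = sign(6.6695)*max(|6.6695| - 3.38, 0) = 3.2895
prox(-7.7268) = sign(-7.7268)*max(|-7.7268| - 3.38, 0) = -4.3468
prox(x) = [-6.441, 0.0, 3.2895, -4.3468]
||prox(x)||_1 = 6.441 + 0.0 + 3.2895 + 4.3468 = 14.0773


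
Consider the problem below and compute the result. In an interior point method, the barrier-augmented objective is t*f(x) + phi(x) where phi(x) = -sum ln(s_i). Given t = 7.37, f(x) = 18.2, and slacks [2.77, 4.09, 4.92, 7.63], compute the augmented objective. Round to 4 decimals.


Step 1: Compute log-barrier.
ln values: [1.0188, 1.4085, 1.5933, 2.0321]
phi = -(1.0188 + 1.4085 + 1.5933 + 2.0321) = -6.0528
Step 2: Compute augmented objective.
t*f(x) = 7.37*18.2 = 134.134
Total = 134.134 - 6.0528 = 128.0812


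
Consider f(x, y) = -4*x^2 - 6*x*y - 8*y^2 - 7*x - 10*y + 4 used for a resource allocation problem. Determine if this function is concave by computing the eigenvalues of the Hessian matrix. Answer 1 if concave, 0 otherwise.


The Hessian of f(x,y) = -4*x^2 - 6*x*y - 8*y^2 - 7*x - 10*y + 4 is:
H = [[-8, -6], [-6, -16]]
Trace = -8 - 16 = -24
Determinant = -8*-16 - (-6)^2 = 92
Discriminant = (-24)^2 - 4*92 = 208.0
Eigenvalues: lambda_1 = -19.2111, lambda_2 = -4.7889
The function is concave.

1


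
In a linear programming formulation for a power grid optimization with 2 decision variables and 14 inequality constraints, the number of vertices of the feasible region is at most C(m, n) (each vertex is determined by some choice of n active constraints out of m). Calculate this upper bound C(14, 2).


Each vertex corresponds to some choice of n active constraints out of m, so the number of vertices is at most C(m, n) = m! / (n!(m-n)!).
m = 14, n = 2
Numerator: 14 * 13
Denominator: 2! = 2
C(14, 2) = 91


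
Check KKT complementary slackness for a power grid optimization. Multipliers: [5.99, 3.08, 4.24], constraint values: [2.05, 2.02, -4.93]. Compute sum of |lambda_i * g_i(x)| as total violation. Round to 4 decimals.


KKT complementary slackness check:
lambda_1 * g_1 = 5.99 * 2.05 = 12.2795
lambda_2 * g_2 = 3.08 * 2.02 = 6.2216
lambda_3 * g_3 = 4.24 * -4.93 = -20.9032
Total violation = 12.2795 + 6.2216 + 20.9032 = 39.4043


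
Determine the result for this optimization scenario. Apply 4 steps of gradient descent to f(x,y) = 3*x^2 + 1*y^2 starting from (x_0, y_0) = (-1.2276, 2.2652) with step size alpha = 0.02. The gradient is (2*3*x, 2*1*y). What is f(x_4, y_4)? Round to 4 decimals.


Gradient descent on f(x,y) = 3*x^2 + 1*y^2.
Starting point: (-1.2276, 2.2652), alpha = 0.02
Step 1: grad_x = 2*3*-1.2276 = -7.3656, grad_y = 2*1*2.2652 = 4.5304
  x_1 = -1.2276 - 0.02*-7.3656 = -1.0803
  y_1 = 2.2652 - 0.02*4.5304 = 2.1746
Step 2: grad_x = 2*3*-1.0803 = -6.4817, grad_y = 2*1*2.1746 = 4.3492
  x_2 = -1.0803 - 0.02*-6.4817 = -0.9507
  y_2 = 2.1746 - 0.02*4.3492 = 2.0876
Step 3: grad_x = 2*3*-0.9507 = -5.7039, grad_y = 2*1*2.0876 = 4.1752
  x_3 = -0.9507 - 0.02*-5.7039 = -0.8366
  y_3 = 2.0876 - 0.02*4.1752 = 2.0041
Step 4: grad_x = 2*3*-0.8366 = -5.0195, grad_y = 2*1*2.0041 = 4.0082
  x_4 = -0.8366 - 0.02*-5.0195 = -0.7362
  y_4 = 2.0041 - 0.02*4.0082 = 1.9239
f(-0.7362, 1.9239) = 3*(-0.7362)^2 + 1*1.9239^2 = 5.3275


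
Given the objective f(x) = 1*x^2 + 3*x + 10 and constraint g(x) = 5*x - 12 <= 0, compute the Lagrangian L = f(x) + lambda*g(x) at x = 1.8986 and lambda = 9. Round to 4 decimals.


Step 1: Evaluate f(x).
f(1.8986) = 1*1.8986^2 + 3*1.8986 + 10 = 19.3005
Step 2: Evaluate g(x).
g(1.8986) = 5*1.8986 - 12 = -2.507
Step 3: Compute Lagrangian.
L = 19.3005 + 9*-2.507 = -3.2625


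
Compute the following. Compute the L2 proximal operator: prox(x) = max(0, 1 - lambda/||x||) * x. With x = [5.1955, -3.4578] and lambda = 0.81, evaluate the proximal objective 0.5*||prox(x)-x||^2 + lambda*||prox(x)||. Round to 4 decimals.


Step 1: Compute ||x||.
||x|| = 6.241
Step 2: Compute scaling factor.
scale = max(0, 1 - 0.81/6.241) = 0.8702
Step 3: prox(x) = [4.5212, -3.009]
||prox(x)|| = 5.431
Step 4: Proximal objective.
0.5*||prox-x||^2 = 0.3281
lambda*||prox|| = 4.3991
Total = 4.7271


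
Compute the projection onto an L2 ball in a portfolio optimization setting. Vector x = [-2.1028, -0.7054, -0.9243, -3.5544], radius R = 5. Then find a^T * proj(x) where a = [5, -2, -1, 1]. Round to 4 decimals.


Step 1: Compute ||x|| (intermediates to 6 decimals).
||x|| = sqrt((-2.1028)^2 + (-0.7054)^2 + (-0.9243)^2 + (-3.5544)^2) = 4.29039
Step 2: Project.
Since ||x|| <= R, proj = x (no scaling needed).
proj(x) = [-2.1028, -0.7054, -0.9243, -3.5544]
Step 3: Dot product.
a^T * proj(x) = 5*(-2.1028) - 2*(-0.7054) - 1*(-0.9243) + 1*(-3.5544) = -11.7333


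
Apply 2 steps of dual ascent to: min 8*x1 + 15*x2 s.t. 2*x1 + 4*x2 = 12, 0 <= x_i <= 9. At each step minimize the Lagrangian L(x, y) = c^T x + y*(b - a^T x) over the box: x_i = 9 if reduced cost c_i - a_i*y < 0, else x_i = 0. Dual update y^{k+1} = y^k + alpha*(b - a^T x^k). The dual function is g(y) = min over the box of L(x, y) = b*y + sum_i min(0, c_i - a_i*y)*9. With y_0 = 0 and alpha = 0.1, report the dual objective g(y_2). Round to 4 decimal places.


Dual ascent for LP: min 8*x1 + 15*x2, 2*x1 + 4*x2 = 12, 0 <= x_i <= 9
Step 1: y^k = 0.0, reduced costs: (8.0, 15.0)
  x^k = (0.0, 0.0), subgradient = b - a^T x = 12.0
  y^{k+1} = 0.0 + 0.1*12.0 = 1.2
Step 2: y^k = 1.2, reduced costs: (5.6, 10.2)
  x^k = (0.0, 0.0), subgradient = b - a^T x = 12.0
  y^{k+1} = 1.2 + 0.1*12.0 = 2.4
Dual objective at y_2 = 2.4: reduced costs (3.2, 5.4), box minimizer x = (0.0, 0.0)
g(y_2) = b*y + (c1 - a1*y)*x1 + (c2 - a2*y)*x2 = 12*2.4 + 3.2*0.0 + 5.4*0.0 = 28.8 + 0.0 + 0.0 = 28.8


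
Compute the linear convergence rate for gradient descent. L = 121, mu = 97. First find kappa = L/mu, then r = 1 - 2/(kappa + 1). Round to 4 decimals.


Step 1: Compute the condition number.
kappa = L/mu = 121/97 = 1.2474
Step 2: Compute the convergence rate.
r = 1 - 2/(kappa + 1) = 1 - 2*mu/(L + mu) = (L - mu)/(L + mu) = 24/218 = 0.1101


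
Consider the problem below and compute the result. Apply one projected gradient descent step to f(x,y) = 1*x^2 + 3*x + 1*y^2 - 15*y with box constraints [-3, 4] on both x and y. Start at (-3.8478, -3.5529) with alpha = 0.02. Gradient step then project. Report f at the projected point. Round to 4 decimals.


Step 1: Compute gradient at (-3.8478, -3.5529).
grad_x = 2*1*-3.8478 + 3 = -4.6956
grad_y = 2*1*-3.5529 - 15 = -22.1058
Step 2: Gradient step.
x_raw = -3.8478 - 0.02*-4.6956 = -3.7539
y_raw = -3.5529 - 0.02*-22.1058 = -3.1108
Step 3: Project onto [-3, 4].
x_proj = clip(-3.7539) = -3.0
y_proj = clip(-3.1108) = -3.0
Step 4: Evaluate f.
f(-3.0, -3.0) = 54.0


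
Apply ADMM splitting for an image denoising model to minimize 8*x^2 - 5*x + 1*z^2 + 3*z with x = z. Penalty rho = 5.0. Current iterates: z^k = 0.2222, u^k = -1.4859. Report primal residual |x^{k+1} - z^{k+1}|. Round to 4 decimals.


ADMM iteration with rho = 5.0, z^k = 0.2222, u^k = -1.4859
Step 1: x-update.
Minimize 8*x^2 - 5*x + (5.0/2)*(x - 0.2222 - 1.4859)^2
FOC: (2*8 + 5.0)*x = 5 + 5.0*(0.2222 + 1.4859)
x^{k+1} = 0.6448
Step 2: z-update.
Minimize 1*z^2 + 3*z + (5.0/2)*(0.6448 - z - 1.4859)^2
FOC: (2*1 + 5.0)*z = -3 + 5.0*(0.6448 - 1.4859)
z^{k+1} = -1.0294
Step 3: u-update.
u^{k+1} = -1.4859 + 0.6448 + 1.0294 = 0.1883
Step 4: Primal residual = |0.6448 + 1.0294| = 1.6742


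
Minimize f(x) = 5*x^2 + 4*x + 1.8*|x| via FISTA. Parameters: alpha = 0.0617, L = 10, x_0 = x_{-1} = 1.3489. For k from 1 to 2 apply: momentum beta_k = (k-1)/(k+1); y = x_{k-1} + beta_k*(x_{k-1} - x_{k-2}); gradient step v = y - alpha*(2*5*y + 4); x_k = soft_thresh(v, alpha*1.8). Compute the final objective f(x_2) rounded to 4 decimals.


FISTA on f(x) = 5*x^2 + 4*x + 1.8*|x|
L = 10, alpha = 0.0617
Iteration 1: beta = 0.0, y = 1.3489 + 0.0*(1.3489 - 1.3489) = 1.3489
  grad(y) = 17.489, v = y - alpha*grad = 0.2698
  prox(v) = soft_thresh(0.2698, 0.1111) = 0.1588
Iteration 2: beta = 0.3333, y = 0.1588 + 0.3333*(0.1588 - 1.3489) = -0.2379
  grad(y) = 1.6206, v = y - alpha*grad = -0.3379
  prox(v) = soft_thresh(-0.3379, 0.1111) = -0.2269
f(x_2) = 5*(-0.2269)^2 + 4*(-0.2269) + 1.8*|-0.2269| = -0.2418


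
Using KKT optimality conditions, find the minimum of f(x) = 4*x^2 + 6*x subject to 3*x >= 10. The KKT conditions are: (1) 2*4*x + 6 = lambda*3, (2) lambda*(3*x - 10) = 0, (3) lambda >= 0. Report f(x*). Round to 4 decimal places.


Step 1: Try lambda = 0 (constraint inactive).
x_unc = -6/(2*4) = -0.75
Check: 3*-0.75 = -2.25 < 10 -- violated!
Step 2: Constraint must be active: 3*x = 10
x* = 10/3 = 3.3333 (rounded; the exact value 10/3 is used below)
lambda = (2*4*(10/3) + 6)/3 = 10.8889
Step 3: Compute optimal value.
f(x*) = 4*(10/3)^2 + 6*(10/3) = 64.4444


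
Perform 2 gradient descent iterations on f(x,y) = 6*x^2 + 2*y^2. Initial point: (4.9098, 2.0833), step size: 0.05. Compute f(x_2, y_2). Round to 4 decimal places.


Gradient descent on f(x,y) = 6*x^2 + 2*y^2.
Starting point: (4.9098, 2.0833), alpha = 0.05
Step 1: grad_x = 2*6*4.9098 = 58.9176, grad_y = 2*2*2.0833 = 8.3332
  x_1 = 4.9098 - 0.05*58.9176 = 1.9639
  y_1 = 2.0833 - 0.05*8.3332 = 1.6666
Step 2: grad_x = 2*6*1.9639 = 23.567, grad_y = 2*2*1.6666 = 6.6666
  x_2 = 1.9639 - 0.05*23.567 = 0.7856
  y_2 = 1.6666 - 0.05*6.6666 = 1.3333
f(0.7856, 1.3333) = 6*0.7856^2 + 2*1.3333^2 = 7.2581


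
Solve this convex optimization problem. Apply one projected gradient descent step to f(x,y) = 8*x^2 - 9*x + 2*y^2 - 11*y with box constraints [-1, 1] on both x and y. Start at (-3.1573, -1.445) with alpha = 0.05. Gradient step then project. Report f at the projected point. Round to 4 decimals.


Step 1: Compute gradient at (-3.1573, -1.445).
grad_x = 2*8*-3.1573 - 9 = -59.5168
grad_y = 2*2*-1.445 - 11 = -16.78
Step 2: Gradient step.
x_raw = -3.1573 - 0.05*-59.5168 = -0.1815
y_raw = -1.445 - 0.05*-16.78 = -0.606
Step 3: Project onto [-1, 1].
x_proj = clip(-0.1815) = -0.1815
y_proj = clip(-0.606) = -0.606
Step 4: Evaluate f.
f(-0.1815, -0.606) = 9.297


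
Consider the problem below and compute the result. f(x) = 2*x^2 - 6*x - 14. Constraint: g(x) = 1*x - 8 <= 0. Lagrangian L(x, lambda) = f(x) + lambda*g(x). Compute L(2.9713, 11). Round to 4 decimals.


Step 1: Evaluate f(x).
f(2.9713) = 2*2.9713^2 - 6*2.9713 - 14 = -14.1706
Step 2: Evaluate g(x).
g(2.9713) = 1*2.9713 - 8 = -5.0287
Step 3: Compute Lagrangian.
L = -14.1706 + 11*-5.0287 = -69.4863


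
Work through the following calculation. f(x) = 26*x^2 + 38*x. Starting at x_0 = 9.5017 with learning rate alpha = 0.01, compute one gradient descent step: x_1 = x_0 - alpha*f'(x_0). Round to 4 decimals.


We compute the gradient at x_0 and apply the update.
f'(x) = 52*x + 38
f'(9.5017) = 52*9.5017 + 38 = 532.0884
x_1 = 9.5017 - 0.01*532.0884 = 4.1808


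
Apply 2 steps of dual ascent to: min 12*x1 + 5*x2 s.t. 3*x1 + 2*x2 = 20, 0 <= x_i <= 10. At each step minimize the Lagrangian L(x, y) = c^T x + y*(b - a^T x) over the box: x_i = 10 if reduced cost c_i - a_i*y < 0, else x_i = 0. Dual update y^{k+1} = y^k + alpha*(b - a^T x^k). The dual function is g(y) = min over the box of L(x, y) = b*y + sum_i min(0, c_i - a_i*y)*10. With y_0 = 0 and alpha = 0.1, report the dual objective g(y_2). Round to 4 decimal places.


Dual ascent for LP: min 12*x1 + 5*x2, 3*x1 + 2*x2 = 20, 0 <= x_i <= 10
Step 1: y^k = 0.0, reduced costs: (12.0, 5.0)
  x^k = (0.0, 0.0), subgradient = b - a^T x = 20.0
  y^{k+1} = 0.0 + 0.1*20.0 = 2.0
Step 2: y^k = 2.0, reduced costs: (6.0, 1.0)
  x^k = (0.0, 0.0), subgradient = b - a^T x = 20.0
  y^{k+1} = 2.0 + 0.1*20.0 = 4.0
Dual objective at y_2 = 4.0: reduced costs (0.0, -3.0), box minimizer x = (0.0, 10.0)
g(y_2) = b*y + (c1 - a1*y)*x1 + (c2 - a2*y)*x2 = 20*4.0 + 0.0*0.0 + (-3.0)*10.0 = 80.0 + 0.0 - 30.0 = 50.0


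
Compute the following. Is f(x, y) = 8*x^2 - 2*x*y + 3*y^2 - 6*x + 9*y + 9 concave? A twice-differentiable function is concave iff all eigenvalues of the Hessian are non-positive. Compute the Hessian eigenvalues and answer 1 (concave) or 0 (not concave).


The Hessian of f(x,y) = 8*x^2 - 2*x*y + 3*y^2 - 6*x + 9*y + 9 is:
H = [[16, -2], [-2, 6]]
Trace = 16 + 6 = 22
Determinant = 16*6 - (-2)^2 = 92
Discriminant = (22)^2 - 4*92 = 116.0
Eigenvalues: lambda_1 = 5.6148, lambda_2 = 16.3852
The function is not concave.

0


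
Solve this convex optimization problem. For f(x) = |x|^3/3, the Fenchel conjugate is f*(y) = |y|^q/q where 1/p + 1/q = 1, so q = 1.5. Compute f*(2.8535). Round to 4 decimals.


The conjugate exponent q satisfies 1/p + 1/q = 1.
p = 3, so q = 3/(3 - 1) = 1.5
|y|^q = 2.8535^1.5 = 4.8202
f*(2.8535) = 4.8202 / 1.5 = 3.2135


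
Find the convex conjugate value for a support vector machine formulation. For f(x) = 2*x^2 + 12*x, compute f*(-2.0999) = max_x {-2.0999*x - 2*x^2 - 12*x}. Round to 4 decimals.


f*(y) = sup_x {y*x - a*x^2 - b*x} = sup_x {(y-b)*x - a*x^2}
FOC: (y - b) - 2a*x = 0 => x* = (y - b)/(2a)
x* = (-2.0999 - 12)/(2*2) = -3.525
f*(-2.0999) = (y-b)^2/(4a) = (-2.0999 - 12)^2/(4*2)
= 198.8072/8 = 24.8509


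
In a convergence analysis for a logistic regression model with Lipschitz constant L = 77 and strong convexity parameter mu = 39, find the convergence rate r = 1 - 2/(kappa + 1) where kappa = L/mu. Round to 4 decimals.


Step 1: Compute the condition number.
kappa = L/mu = 77/39 = 1.9744
Step 2: Compute the convergence rate.
r = 1 - 2/(kappa + 1) = 1 - 2*mu/(L + mu) = (L - mu)/(L + mu) = 38/116 = 0.3276


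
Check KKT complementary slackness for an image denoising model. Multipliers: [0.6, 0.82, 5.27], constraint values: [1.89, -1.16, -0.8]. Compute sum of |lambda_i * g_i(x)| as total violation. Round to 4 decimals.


KKT complementary slackness check:
lambda_1 * g_1 = 0.6 * 1.89 = 1.134
lambda_2 * g_2 = 0.82 * -1.16 = -0.9512
lambda_3 * g_3 = 5.27 * -0.8 = -4.216
Total violation = 1.134 + 0.9512 + 4.216 = 6.3012


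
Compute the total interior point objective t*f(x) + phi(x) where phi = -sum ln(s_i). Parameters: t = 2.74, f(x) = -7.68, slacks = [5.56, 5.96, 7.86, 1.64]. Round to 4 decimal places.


Step 1: Compute log-barrier.
ln values: [1.7156, 1.7851, 2.0618, 0.4947]
phi = -(1.7156 + 1.7851 + 2.0618 + 0.4947) = -6.0572
Step 2: Compute augmented objective.
t*f(x) = 2.74*-7.68 = -21.0432
Total = -21.0432 - 6.0572 = -27.1004


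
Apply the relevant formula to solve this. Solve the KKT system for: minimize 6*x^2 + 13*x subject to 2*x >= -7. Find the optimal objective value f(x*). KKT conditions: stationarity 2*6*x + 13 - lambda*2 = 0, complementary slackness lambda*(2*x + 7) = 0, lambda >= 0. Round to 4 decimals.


Step 1: Try lambda = 0 (constraint inactive).
Stationarity: 2*6*x + 13 = 0
x* = -13/(2*6) = -13/12 = -1.0833 (rounded; the exact value -13/12 is used below)
Check constraint: 2*-1.0833 = -2.1666 >= -7 -- satisfied.
Step 2: Compute optimal value.
f(x*) = 6*(-13/12)^2 + 13*(-13/12) = -7.0417


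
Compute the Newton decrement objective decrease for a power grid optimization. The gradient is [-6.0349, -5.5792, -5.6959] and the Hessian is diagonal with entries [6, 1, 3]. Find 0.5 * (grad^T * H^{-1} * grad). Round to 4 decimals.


Step 1: H is diagonal, so H^(-1) * g = [-1.0058, -5.5792, -1.8986].
Step 2: g^T H^(-1) g = sum_i g_i^2 / H_ii
  = (-6.0349)^2/6 + (-5.5792)^2/1 + (-5.6959)^2/3
  = 6.07 + 31.1275 + 10.8144 = 48.0119
Step 3: Objective decrease = 0.5 * g^T H^(-1) g = 24.006


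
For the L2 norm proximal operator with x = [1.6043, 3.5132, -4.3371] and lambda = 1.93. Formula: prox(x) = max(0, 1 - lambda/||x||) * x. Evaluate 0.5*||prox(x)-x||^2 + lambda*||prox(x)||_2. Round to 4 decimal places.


Step 1: Compute ||x||.
||x|| = 5.8075
Step 2: Compute scaling factor.
scale = max(0, 1 - 1.93/5.8075) = 0.6677
Step 3: prox(x) = [1.0711, 2.3457, -2.8958]
||prox(x)|| = 3.8775
Step 4: Proximal objective.
0.5*||prox-x||^2 = 1.8625
lambda*||prox|| = 7.4836
Total = 9.346


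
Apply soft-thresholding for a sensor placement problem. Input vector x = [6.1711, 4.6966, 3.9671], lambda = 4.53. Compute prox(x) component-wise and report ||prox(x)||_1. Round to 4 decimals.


Soft-thresholding with lambda = 4.53:
prox(6.1711) = sign(6.1711)*max(|6.1711| - 4.53, 0) = 1.6411
prox(4.6966) = sign(4.6966)*max(|4.6966| - 4.53, 0) = 0.1666
prox(3.9671) = sign(3.9671)*max(|3.9671| - 4.53, 0) = 0.0
prox(x) = [1.6411, 0.1666, 0.0]
||prox(x)||_1 = 1.6411 + 0.1666 + 0.0 = 1.8077


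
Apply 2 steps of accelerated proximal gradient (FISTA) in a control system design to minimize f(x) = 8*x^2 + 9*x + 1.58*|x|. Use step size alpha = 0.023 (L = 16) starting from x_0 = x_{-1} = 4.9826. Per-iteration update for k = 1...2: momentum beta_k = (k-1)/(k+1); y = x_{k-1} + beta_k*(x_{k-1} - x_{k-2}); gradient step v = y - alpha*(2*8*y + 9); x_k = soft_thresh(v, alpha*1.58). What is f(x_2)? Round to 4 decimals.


FISTA on f(x) = 8*x^2 + 9*x + 1.58*|x|
L = 16, alpha = 0.023
Iteration 1: beta = 0.0, y = 4.9826 + 0.0*(4.9826 - 4.9826) = 4.9826
  grad(y) = 88.7216, v = y - alpha*grad = 2.942
  prox(v) = soft_thresh(2.942, 0.0363) = 2.9057
Iteration 2: beta = 0.3333, y = 2.9057 + 0.3333*(2.9057 - 4.9826) = 2.2134
  grad(y) = 44.4136, v = y - alpha*grad = 1.1918
  prox(v) = soft_thresh(1.1918, 0.0363) = 1.1555
f(x_2) = 8*1.1555^2 + 9*1.1555 + 1.58*|1.1555| = 22.9066


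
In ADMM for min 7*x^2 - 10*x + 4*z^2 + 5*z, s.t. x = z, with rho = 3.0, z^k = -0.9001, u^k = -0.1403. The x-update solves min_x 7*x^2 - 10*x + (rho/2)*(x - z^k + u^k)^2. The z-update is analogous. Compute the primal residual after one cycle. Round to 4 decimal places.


ADMM iteration with rho = 3.0, z^k = -0.9001, u^k = -0.1403
Step 1: x-update.
Minimize 7*x^2 - 10*x + (3.0/2)*(x + 0.9001 - 0.1403)^2
FOC: (2*7 + 3.0)*x = 10 + 3.0*(-0.9001 + 0.1403)
x^{k+1} = 0.4542
Step 2: z-update.
Minimize 4*z^2 + 5*z + (3.0/2)*(0.4542 - z - 0.1403)^2
FOC: (2*4 + 3.0)*z = -5 + 3.0*(0.4542 - 0.1403)
z^{k+1} = -0.3689
Step 3: u-update.
u^{k+1} = -0.1403 + 0.4542 + 0.3689 = 0.6828
Step 4: Primal residual = |0.4542 + 0.3689| = 0.8231


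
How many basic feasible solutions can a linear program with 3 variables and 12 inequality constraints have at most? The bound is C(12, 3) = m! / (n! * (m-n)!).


Each vertex corresponds to some choice of n active constraints out of m, so the number of vertices is at most C(m, n) = m! / (n!(m-n)!).
m = 12, n = 3
Numerator: 12 * 11 * 10
Denominator: 3! = 6
C(12, 3) = 220


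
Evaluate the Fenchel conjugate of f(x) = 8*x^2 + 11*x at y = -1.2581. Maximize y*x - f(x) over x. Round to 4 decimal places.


f*(y) = sup_x {y*x - a*x^2 - b*x} = sup_x {(y-b)*x - a*x^2}
FOC: (y - b) - 2a*x = 0 => x* = (y - b)/(2a)
x* = (-1.2581 - 11)/(2*8) = -0.7661
f*(-1.2581) = (y-b)^2/(4a) = (-1.2581 - 11)^2/(4*8)
= 150.261/32 = 4.6957


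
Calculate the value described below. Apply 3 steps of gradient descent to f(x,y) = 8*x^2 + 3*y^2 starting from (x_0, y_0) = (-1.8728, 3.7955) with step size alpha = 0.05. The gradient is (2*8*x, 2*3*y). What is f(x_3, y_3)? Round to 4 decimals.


Gradient descent on f(x,y) = 8*x^2 + 3*y^2.
Starting point: (-1.8728, 3.7955), alpha = 0.05
Step 1: grad_x = 2*8*-1.8728 = -29.9648, grad_y = 2*3*3.7955 = 22.773
  x_1 = -1.8728 - 0.05*-29.9648 = -0.3746
  y_1 = 3.7955 - 0.05*22.773 = 2.6569
Step 2: grad_x = 2*8*-0.3746 = -5.993, grad_y = 2*3*2.6569 = 15.9411
  x_2 = -0.3746 - 0.05*-5.993 = -0.0749
  y_2 = 2.6569 - 0.05*15.9411 = 1.8598
Step 3: grad_x = 2*8*-0.0749 = -1.1986, grad_y = 2*3*1.8598 = 11.1588
  x_3 = -0.0749 - 0.05*-1.1986 = -0.015
  y_3 = 1.8598 - 0.05*11.1588 = 1.3019
f(-0.015, 1.3019) = 8*(-0.015)^2 + 3*1.3019^2 = 5.0863


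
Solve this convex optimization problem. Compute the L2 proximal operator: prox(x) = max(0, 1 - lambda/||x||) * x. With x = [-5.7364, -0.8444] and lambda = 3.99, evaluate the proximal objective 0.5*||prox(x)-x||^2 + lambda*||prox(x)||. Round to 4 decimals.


Step 1: Compute ||x||.
||x|| = 5.7982
Step 2: Compute scaling factor.
scale = max(0, 1 - 3.99/5.7982) = 0.3119
Step 3: prox(x) = [-1.7889, -0.2633]
||prox(x)|| = 1.8082
Step 4: Proximal objective.
0.5*||prox-x||^2 = 7.9601
lambda*||prox|| = 7.2147
Total = 15.1748


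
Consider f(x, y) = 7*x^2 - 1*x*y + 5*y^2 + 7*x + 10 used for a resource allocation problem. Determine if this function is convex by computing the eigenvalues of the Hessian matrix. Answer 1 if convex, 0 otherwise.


The Hessian of f(x,y) = 7*x^2 - 1*x*y + 5*y^2 + 7*x + 10 is:
H = [[14, -1], [-1, 10]]
Trace = 14 + 10 = 24
Determinant = 14*10 - (-1)^2 = 139
Discriminant = (24)^2 - 4*139 = 20.0
Eigenvalues: lambda_1 = 9.7639, lambda_2 = 14.2361
The function is convex.

1


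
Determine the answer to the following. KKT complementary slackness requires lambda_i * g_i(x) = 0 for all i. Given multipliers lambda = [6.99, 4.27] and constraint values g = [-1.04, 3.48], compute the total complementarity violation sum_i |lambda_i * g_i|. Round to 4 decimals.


KKT complementary slackness check:
lambda_1 * g_1 = 6.99 * -1.04 = -7.2696
lambda_2 * g_2 = 4.27 * 3.48 = 14.8596
Total violation = 7.2696 + 14.8596 = 22.1292


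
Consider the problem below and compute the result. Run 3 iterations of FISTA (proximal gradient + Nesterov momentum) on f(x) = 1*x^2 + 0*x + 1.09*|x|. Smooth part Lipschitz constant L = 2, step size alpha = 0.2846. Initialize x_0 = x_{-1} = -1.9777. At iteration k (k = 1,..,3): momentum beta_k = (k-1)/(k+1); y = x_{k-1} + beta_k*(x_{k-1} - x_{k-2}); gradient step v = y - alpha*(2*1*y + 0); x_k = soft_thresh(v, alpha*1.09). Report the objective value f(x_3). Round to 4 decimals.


FISTA on f(x) = 1*x^2 + 0*x + 1.09*|x|
L = 2, alpha = 0.2846
Iteration 1: beta = 0.0, y = -1.9777 + 0.0*(-1.9777 + 1.9777) = -1.9777
  grad(y) = -3.9554, v = y - alpha*grad = -0.852
  prox(v) = soft_thresh(-0.852, 0.3102) = -0.5418
Iteration 2: beta = 0.3333, y = -0.5418 + 0.3333*(-0.5418 + 1.9777) = -0.0631
  grad(y) = -0.1263, v = y - alpha*grad = -0.0272
  prox(v) = soft_thresh(-0.0272, 0.3102) = 0.0
Iteration 3: beta = 0.5, y = 0.0 + 0.5*(0.0 + 0.5418) = 0.2709
  grad(y) = 0.5418, v = y - alpha*grad = 0.1167
  prox(v) = soft_thresh(0.1167, 0.3102) = 0.0
f(x_3) = 1*0.0^2 + 0*0.0 + 1.09*|0.0| = 0.0


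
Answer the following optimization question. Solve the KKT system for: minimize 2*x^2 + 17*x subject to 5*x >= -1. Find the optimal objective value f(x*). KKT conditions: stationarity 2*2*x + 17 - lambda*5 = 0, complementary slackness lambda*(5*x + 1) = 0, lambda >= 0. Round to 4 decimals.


Step 1: Try lambda = 0 (constraint inactive).
x_unc = -17/(2*2) = -4.25
Check: 5*-4.25 = -21.25 < -1 -- violated!
Step 2: Constraint must be active: 5*x = -1
x* = -1/5 = -0.2
lambda = (2*2*(-0.2) + 17)/5 = 3.24
Step 3: Compute optimal value.
f(x*) = 2*(-0.2)^2 + 17*(-0.2) = -3.32


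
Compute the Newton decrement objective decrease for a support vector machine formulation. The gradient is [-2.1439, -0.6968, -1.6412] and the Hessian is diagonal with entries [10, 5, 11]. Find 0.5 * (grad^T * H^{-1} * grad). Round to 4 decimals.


Step 1: H is diagonal, so H^(-1) * g = [-0.2144, -0.1394, -0.1492].
Step 2: g^T H^(-1) g = sum_i g_i^2 / H_ii
  = (-2.1439)^2/10 + (-0.6968)^2/5 + (-1.6412)^2/11
  = 0.4596 + 0.0971 + 0.2449 = 0.8016
Step 3: Objective decrease = 0.5 * g^T H^(-1) g = 0.4008


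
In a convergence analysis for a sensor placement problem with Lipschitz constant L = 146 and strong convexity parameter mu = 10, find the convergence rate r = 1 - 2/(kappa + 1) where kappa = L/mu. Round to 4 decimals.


Step 1: Compute the condition number.
kappa = L/mu = 146/10 = 14.6
Step 2: Compute the convergence rate.
r = 1 - 2/(kappa + 1) = 1 - 2*mu/(L + mu) = (L - mu)/(L + mu) = 136/156 = 0.8718


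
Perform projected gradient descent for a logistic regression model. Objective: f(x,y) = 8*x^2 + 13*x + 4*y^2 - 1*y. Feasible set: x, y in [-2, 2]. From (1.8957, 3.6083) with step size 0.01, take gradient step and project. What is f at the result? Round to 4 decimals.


Step 1: Compute gradient at (1.8957, 3.6083).
grad_x = 2*8*1.8957 + 13 = 43.3312
grad_y = 2*4*3.6083 - 1 = 27.8664
Step 2: Gradient step.
x_raw = 1.8957 - 0.01*43.3312 = 1.4624
y_raw = 3.6083 - 0.01*27.8664 = 3.3296
Step 3: Project onto [-2, 2].
x_proj = clip(1.4624) = 1.4624
y_proj = clip(3.3296) = 2.0
Step 4: Evaluate f.
f(1.4624, 2.0) = 50.1197


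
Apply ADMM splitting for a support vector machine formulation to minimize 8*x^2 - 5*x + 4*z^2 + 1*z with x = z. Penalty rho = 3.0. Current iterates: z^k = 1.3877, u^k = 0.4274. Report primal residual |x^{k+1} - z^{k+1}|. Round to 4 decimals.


ADMM iteration with rho = 3.0, z^k = 1.3877, u^k = 0.4274
Step 1: x-update.
Minimize 8*x^2 - 5*x + (3.0/2)*(x - 1.3877 + 0.4274)^2
FOC: (2*8 + 3.0)*x = 5 + 3.0*(1.3877 - 0.4274)
x^{k+1} = 0.4148
Step 2: z-update.
Minimize 4*z^2 + 1*z + (3.0/2)*(0.4148 - z + 0.4274)^2
FOC: (2*4 + 3.0)*z = -1 + 3.0*(0.4148 + 0.4274)
z^{k+1} = 0.1388
Step 3: u-update.
u^{k+1} = 0.4274 + 0.4148 - 0.1388 = 0.7034
Step 4: Primal residual = |0.4148 - 0.1388| = 0.276


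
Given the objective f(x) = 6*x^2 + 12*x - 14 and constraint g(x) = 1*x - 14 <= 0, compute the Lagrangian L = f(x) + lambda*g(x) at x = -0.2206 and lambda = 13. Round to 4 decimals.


Step 1: Evaluate f(x).
f(-0.2206) = 6*(-0.2206)^2 + 12*(-0.2206) - 14 = -16.3552
Step 2: Evaluate g(x).
g(-0.2206) = 1*-0.2206 - 14 = -14.2206
Step 3: Compute Lagrangian.
L = -16.3552 + 13*-14.2206 = -201.223


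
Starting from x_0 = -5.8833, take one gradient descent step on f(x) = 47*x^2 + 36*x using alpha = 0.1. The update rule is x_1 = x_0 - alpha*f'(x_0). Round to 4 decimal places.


We compute the gradient at x_0 and apply the update.
f'(x) = 94*x + 36
f'(-5.8833) = 94*-5.8833 + 36 = -517.0302
x_1 = -5.8833 - 0.1*-517.0302 = 45.8197


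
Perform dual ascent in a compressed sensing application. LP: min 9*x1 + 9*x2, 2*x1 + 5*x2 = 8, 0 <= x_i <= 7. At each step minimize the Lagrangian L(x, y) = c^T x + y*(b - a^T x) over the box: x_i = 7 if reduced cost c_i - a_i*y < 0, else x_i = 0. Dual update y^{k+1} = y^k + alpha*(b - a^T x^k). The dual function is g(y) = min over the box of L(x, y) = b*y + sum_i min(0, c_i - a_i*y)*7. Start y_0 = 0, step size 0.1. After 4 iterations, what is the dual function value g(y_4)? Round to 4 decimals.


Dual ascent for LP: min 9*x1 + 9*x2, 2*x1 + 5*x2 = 8, 0 <= x_i <= 7
Step 1: y^k = 0.0, reduced costs: (9.0, 9.0)
  x^k = (0.0, 0.0), subgradient = b - a^T x = 8.0
  y^{k+1} = 0.0 + 0.1*8.0 = 0.8
Step 2: y^k = 0.8, reduced costs: (7.4, 5.0)
  x^k = (0.0, 0.0), subgradient = b - a^T x = 8.0
  y^{k+1} = 0.8 + 0.1*8.0 = 1.6
Step 3: y^k = 1.6, reduced costs: (5.8, 1.0)
  x^k = (0.0, 0.0), subgradient = b - a^T x = 8.0
  y^{k+1} = 1.6 + 0.1*8.0 = 2.4
Step 4: y^k = 2.4, reduced costs: (4.2, -3.0)
  x^k = (0.0, 7.0), subgradient = b - a^T x = -27.0
  y^{k+1} = 2.4 + 0.1*-27.0 = -0.3
Dual objective at y_4 = -0.3: reduced costs (9.6, 10.5), box minimizer x = (0.0, 0.0)
g(y_4) = b*y + (c1 - a1*y)*x1 + (c2 - a2*y)*x2 = 8*(-0.3) + 9.6*0.0 + 10.5*0.0 = -2.4 + 0.0 + 0.0 = -2.4


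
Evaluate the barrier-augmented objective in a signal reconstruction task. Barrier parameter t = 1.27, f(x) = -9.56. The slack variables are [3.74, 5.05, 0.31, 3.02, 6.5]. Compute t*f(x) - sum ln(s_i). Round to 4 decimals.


Step 1: Compute log-barrier.
ln values: [1.3191, 1.6194, -1.1712, 1.1053, 1.8718]
phi = -(1.3191 + 1.6194 - 1.1712 + 1.1053 + 1.8718) = -4.7443
Step 2: Compute augmented objective.
t*f(x) = 1.27*-9.56 = -12.1412
Total = -12.1412 - 4.7443 = -16.8855


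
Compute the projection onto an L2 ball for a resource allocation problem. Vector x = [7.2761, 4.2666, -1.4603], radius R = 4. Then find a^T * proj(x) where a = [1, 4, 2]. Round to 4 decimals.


Step 1: Compute ||x|| (intermediates to 6 decimals).
||x|| = sqrt(7.2761^2 + 4.2666^2 + (-1.4603)^2) = 8.560256
Step 2: Project.
Since ||x|| > R, scale = R/||x|| = 4/8.560256 = 0.467276, proj(x) = scale * x
proj(x) = [3.399947, 1.99368, -0.682363]
Step 3: Dot product.
a^T * proj(x) = 1*3.399947 + 4*1.99368 + 2*(-0.682363) = 10.0099


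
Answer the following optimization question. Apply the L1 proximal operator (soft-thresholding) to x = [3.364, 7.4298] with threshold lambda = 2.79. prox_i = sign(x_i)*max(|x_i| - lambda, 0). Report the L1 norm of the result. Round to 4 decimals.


Soft-thresholding with lambda = 2.79:
prox(3.364) = sign(3.364)*max(|3.364| - 2.79, 0) = 0.574
prox(7.4298) = sign(7.4298)*max(|7.4298| - 2.79, 0) = 4.6398
prox(x) = [0.574, 4.6398]
||prox(x)||_1 = 0.574 + 4.6398 = 5.2138


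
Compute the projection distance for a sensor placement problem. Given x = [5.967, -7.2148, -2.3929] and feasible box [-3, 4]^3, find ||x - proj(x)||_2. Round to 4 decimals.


Project each component onto [-3, 4].
clip(5.967) = 4.0, clip(-7.2148) = -3.0, clip(-2.3929) = -2.3929
Projection = [4.0, -3.0, -2.3929]
Squared diffs: [3.8691, 17.7645, 0.0]
Distance = sqrt(21.6336) = 4.6512


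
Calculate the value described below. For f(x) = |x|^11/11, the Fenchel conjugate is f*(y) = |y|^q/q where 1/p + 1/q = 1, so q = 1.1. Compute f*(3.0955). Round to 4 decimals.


The conjugate exponent q satisfies 1/p + 1/q = 1.
p = 11, so q = 11/(11 - 1) = 1.1
|y|^q = 3.0955^1.1 = 3.4658
f*(3.0955) = 3.4658 / 1.1 = 3.1507


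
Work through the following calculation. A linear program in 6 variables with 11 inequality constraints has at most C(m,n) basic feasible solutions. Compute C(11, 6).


Each vertex corresponds to some choice of n active constraints out of m, so the number of vertices is at most C(m, n) = m! / (n!(m-n)!).
m = 11, n = 6
Numerator: 11 * 10 * 9 * 8 * 7 * 6
Denominator: 6! = 720
C(11, 6) = 462


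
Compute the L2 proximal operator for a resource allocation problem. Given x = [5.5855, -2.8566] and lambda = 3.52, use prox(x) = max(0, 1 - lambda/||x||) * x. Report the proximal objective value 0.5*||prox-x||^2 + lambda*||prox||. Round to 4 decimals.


Step 1: Compute ||x||.
||x|| = 6.2736
Step 2: Compute scaling factor.
scale = max(0, 1 - 3.52/6.2736) = 0.4389
Step 3: prox(x) = [2.4516, -1.2538]
||prox(x)|| = 2.7536
Step 4: Proximal objective.
0.5*||prox-x||^2 = 6.1952
lambda*||prox|| = 9.6927
Total = 15.8878


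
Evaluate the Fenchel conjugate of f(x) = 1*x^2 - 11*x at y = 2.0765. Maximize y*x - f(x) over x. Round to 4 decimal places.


f*(y) = sup_x {y*x - a*x^2 - b*x} = sup_x {(y-b)*x - a*x^2}
FOC: (y - b) - 2a*x = 0 => x* = (y - b)/(2a)
x* = (2.0765 + 11)/(2*1) = 6.5383
f*(2.0765) = (y-b)^2/(4a) = (2.0765 + 11)^2/(4*1)
= 170.9949/4 = 42.7487


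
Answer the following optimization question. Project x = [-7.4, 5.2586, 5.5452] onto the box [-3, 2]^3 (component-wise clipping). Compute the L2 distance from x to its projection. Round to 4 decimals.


Project each component onto [-3, 2].
clip(-7.4) = -3.0, clip(5.2586) = 2.0, clip(5.5452) = 2.0
Projection = [-3.0, 2.0, 2.0]
Squared diffs: [19.36, 10.6185, 12.5684]
Distance = sqrt(42.5469) = 6.5228


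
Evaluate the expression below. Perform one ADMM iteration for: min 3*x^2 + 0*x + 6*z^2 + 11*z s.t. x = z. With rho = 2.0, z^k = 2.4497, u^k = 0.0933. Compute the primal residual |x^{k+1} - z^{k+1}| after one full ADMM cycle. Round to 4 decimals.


ADMM iteration with rho = 2.0, z^k = 2.4497, u^k = 0.0933
Step 1: x-update.
Minimize 3*x^2 + 0*x + (2.0/2)*(x - 2.4497 + 0.0933)^2
FOC: (2*3 + 2.0)*x = 0 + 2.0*(2.4497 - 0.0933)
x^{k+1} = 0.5891
Step 2: z-update.
Minimize 6*z^2 + 11*z + (2.0/2)*(0.5891 - z + 0.0933)^2
FOC: (2*6 + 2.0)*z = -11 + 2.0*(0.5891 + 0.0933)
z^{k+1} = -0.6882
Step 3: u-update.
u^{k+1} = 0.0933 + 0.5891 + 0.6882 = 1.3706
Step 4: Primal residual = |0.5891 + 0.6882| = 1.2773


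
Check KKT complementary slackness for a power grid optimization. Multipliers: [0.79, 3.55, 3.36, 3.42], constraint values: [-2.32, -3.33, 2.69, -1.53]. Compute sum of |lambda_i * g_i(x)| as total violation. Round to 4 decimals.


KKT complementary slackness check:
lambda_1 * g_1 = 0.79 * -2.32 = -1.8328
lambda_2 * g_2 = 3.55 * -3.33 = -11.8215
lambda_3 * g_3 = 3.36 * 2.69 = 9.0384
lambda_4 * g_4 = 3.42 * -1.53 = -5.2326
Total violation = 1.8328 + 11.8215 + 9.0384 + 5.2326 = 27.9253


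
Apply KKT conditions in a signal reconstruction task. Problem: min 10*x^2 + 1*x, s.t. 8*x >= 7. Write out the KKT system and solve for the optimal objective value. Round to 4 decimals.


Step 1: Try lambda = 0 (constraint inactive).
x_unc = -1/(2*10) = -0.05
Check: 8*-0.05 = -0.4 < 7 -- violated!
Step 2: Constraint must be active: 8*x = 7
x* = 7/8 = 0.875
lambda = (2*10*0.875 + 1)/8 = 2.3125
Step 3: Compute optimal value.
f(x*) = 10*0.875^2 + 1*0.875 = 8.5313


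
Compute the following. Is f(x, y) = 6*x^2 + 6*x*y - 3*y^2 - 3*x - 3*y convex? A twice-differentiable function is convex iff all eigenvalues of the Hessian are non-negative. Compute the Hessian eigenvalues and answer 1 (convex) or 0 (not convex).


The Hessian of f(x,y) = 6*x^2 + 6*x*y - 3*y^2 - 3*x - 3*y is:
H = [[12, 6], [6, -6]]
Trace = 12 - 6 = 6
Determinant = 12*-6 - (6)^2 = -108
Discriminant = (6)^2 - 4*-108 = 468.0
Eigenvalues: lambda_1 = -7.8167, lambda_2 = 13.8167
The function is not convex.

0


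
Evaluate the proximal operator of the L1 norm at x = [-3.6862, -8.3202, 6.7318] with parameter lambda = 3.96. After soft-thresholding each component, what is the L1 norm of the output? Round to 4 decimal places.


Soft-thresholding with lambda = 3.96:
prox(-3.6862) = sign(-3.6862)*max(|-3.6862| - 3.96, 0) = 0.0
prox(-8.3202) = sign(-8.3202)*max(|-8.3202| - 3.96, 0) = -4.3602
prox(6.7318) = sign(6.7318)*max(|6.7318| - 3.96, 0) = 2.7718
prox(x) = [0.0, -4.3602, 2.7718]
||prox(x)||_1 = 0.0 + 4.3602 + 2.7718 = 7.132


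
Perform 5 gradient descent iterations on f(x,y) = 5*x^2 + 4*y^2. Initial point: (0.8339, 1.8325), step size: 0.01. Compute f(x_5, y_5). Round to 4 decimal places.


Gradient descent on f(x,y) = 5*x^2 + 4*y^2.
Starting point: (0.8339, 1.8325), alpha = 0.01
Step 1: grad_x = 2*5*0.8339 = 8.339, grad_y = 2*4*1.8325 = 14.66
  x_1 = 0.8339 - 0.01*8.339 = 0.7505
  y_1 = 1.8325 - 0.01*14.66 = 1.6859
Step 2: grad_x = 2*5*0.7505 = 7.5051, grad_y = 2*4*1.6859 = 13.4872
  x_2 = 0.7505 - 0.01*7.5051 = 0.6755
  y_2 = 1.6859 - 0.01*13.4872 = 1.551
Step 3: grad_x = 2*5*0.6755 = 6.7546, grad_y = 2*4*1.551 = 12.4082
  x_3 = 0.6755 - 0.01*6.7546 = 0.6079
  y_3 = 1.551 - 0.01*12.4082 = 1.4269
Step 4: grad_x = 2*5*0.6079 = 6.0791, grad_y = 2*4*1.4269 = 11.4156
  x_4 = 0.6079 - 0.01*6.0791 = 0.5471
  y_4 = 1.4269 - 0.01*11.4156 = 1.3128
Step 5: grad_x = 2*5*0.5471 = 5.4712, grad_y = 2*4*1.3128 = 10.5023
  x_5 = 0.5471 - 0.01*5.4712 = 0.4924
  y_5 = 1.3128 - 0.01*10.5023 = 1.2078
f(0.4924, 1.2078) = 5*0.4924^2 + 4*1.2078^2 = 7.0471


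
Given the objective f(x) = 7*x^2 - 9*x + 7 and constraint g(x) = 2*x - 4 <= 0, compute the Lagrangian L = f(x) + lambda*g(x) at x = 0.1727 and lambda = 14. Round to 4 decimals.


Step 1: Evaluate f(x).
f(0.1727) = 7*0.1727^2 - 9*0.1727 + 7 = 5.6545
Step 2: Evaluate g(x).
g(0.1727) = 2*0.1727 - 4 = -3.6546
Step 3: Compute Lagrangian.
L = 5.6545 + 14*-3.6546 = -45.5099


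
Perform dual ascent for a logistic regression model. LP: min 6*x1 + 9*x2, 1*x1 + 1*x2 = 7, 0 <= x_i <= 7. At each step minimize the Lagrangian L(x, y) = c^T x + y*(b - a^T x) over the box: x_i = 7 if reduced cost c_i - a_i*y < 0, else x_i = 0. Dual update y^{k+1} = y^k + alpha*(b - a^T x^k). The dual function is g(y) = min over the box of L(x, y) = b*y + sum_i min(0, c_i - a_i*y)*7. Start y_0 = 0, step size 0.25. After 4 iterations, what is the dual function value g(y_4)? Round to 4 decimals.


Dual ascent for LP: min 6*x1 + 9*x2, 1*x1 + 1*x2 = 7, 0 <= x_i <= 7
Step 1: y^k = 0.0, reduced costs: (6.0, 9.0)
  x^k = (0.0, 0.0), subgradient = b - a^T x = 7.0
  y^{k+1} = 0.0 + 0.25*7.0 = 1.75
Step 2: y^k = 1.75, reduced costs: (4.25, 7.25)
  x^k = (0.0, 0.0), subgradient = b - a^T x = 7.0
  y^{k+1} = 1.75 + 0.25*7.0 = 3.5
Step 3: y^k = 3.5, reduced costs: (2.5, 5.5)
  x^k = (0.0, 0.0), subgradient = b - a^T x = 7.0
  y^{k+1} = 3.5 + 0.25*7.0 = 5.25
Step 4: y^k = 5.25, reduced costs: (0.75, 3.75)
  x^k = (0.0, 0.0), subgradient = b - a^T x = 7.0
  y^{k+1} = 5.25 + 0.25*7.0 = 7.0
Dual objective at y_4 = 7.0: reduced costs (-1.0, 2.0), box minimizer x = (7.0, 0.0)
g(y_4) = b*y + (c1 - a1*y)*x1 + (c2 - a2*y)*x2 = 7*7.0 + (-1.0)*7.0 + 2.0*0.0 = 49.0 - 7.0 + 0.0 = 42.0


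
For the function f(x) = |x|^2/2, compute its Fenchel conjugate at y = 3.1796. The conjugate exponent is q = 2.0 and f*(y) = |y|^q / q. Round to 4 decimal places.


The conjugate exponent q satisfies 1/p + 1/q = 1.
p = 2, so q = 2/(2 - 1) = 2.0
|y|^q = 3.1796^2.0 = 10.1099
f*(3.1796) = 10.1099 / 2.0 = 5.0549


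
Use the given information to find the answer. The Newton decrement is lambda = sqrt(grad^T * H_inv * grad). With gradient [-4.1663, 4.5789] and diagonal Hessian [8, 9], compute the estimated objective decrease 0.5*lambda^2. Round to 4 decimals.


Step 1: H is diagonal, so H^(-1) * g = [-0.5208, 0.5088].
Step 2: g^T H^(-1) g = sum_i g_i^2 / H_ii
  = (-4.1663)^2/8 + (4.5789)^2/9
  = 2.1698 + 2.3296 = 4.4993
Step 3: Objective decrease = 0.5 * g^T H^(-1) g = 2.2497


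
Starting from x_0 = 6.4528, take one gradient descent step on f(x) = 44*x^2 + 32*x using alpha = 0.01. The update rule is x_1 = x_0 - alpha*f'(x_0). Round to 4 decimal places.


We compute the gradient at x_0 and apply the update.
f'(x) = 88*x + 32
f'(6.4528) = 88*6.4528 + 32 = 599.8464
x_1 = 6.4528 - 0.01*599.8464 = 0.4543


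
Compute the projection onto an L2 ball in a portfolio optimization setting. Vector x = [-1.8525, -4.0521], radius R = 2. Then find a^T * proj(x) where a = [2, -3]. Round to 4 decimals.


Step 1: Compute ||x|| (intermediates to 6 decimals).
||x|| = sqrt((-1.8525)^2 + (-4.0521)^2) = 4.455476
Step 2: Project.
Since ||x|| > R, scale = R/||x|| = 2/4.455476 = 0.448886, proj(x) = scale * x
proj(x) = [-0.831561, -1.818931]
Step 3: Dot product.
a^T * proj(x) = 2*(-0.831561) - 3*(-1.818931) = 3.7937
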